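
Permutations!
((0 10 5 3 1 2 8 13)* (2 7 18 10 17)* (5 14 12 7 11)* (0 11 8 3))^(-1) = (0 5 11 13 8 1 3 2 17)(7 12 14 10 18)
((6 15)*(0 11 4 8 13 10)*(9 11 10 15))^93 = (0 10)(4 13 6 11 8 15 9)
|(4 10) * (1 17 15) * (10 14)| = |(1 17 15)(4 14 10)| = 3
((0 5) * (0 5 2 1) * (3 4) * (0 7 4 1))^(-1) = (0 2)(1 3 4 7)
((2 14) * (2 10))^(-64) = (2 10 14)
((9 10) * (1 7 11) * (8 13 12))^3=(13)(9 10)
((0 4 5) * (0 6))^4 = ((0 4 5 6))^4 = (6)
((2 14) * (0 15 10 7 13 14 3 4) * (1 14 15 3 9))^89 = ((0 3 4)(1 14 2 9)(7 13 15 10))^89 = (0 4 3)(1 14 2 9)(7 13 15 10)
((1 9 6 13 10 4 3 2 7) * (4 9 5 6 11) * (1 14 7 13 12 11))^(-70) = ((1 5 6 12 11 4 3 2 13 10 9)(7 14))^(-70) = (14)(1 2 12 9 3 6 10 4 5 13 11)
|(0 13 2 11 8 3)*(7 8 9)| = 8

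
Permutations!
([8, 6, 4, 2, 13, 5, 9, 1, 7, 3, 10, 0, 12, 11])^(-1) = [11, 7, 3, 9, 2, 5, 1, 8, 0, 6, 10, 13, 12, 4]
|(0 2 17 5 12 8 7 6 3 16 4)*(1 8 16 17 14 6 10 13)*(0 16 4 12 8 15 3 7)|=|(0 2 14 6 7 10 13 1 15 3 17 5 8)(4 16 12)|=39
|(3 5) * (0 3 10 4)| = 5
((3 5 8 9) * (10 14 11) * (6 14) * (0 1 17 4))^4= (17)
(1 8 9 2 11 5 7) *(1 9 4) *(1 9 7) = [0, 8, 11, 3, 9, 1, 6, 7, 4, 2, 10, 5] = (1 8 4 9 2 11 5)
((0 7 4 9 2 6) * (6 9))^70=((0 7 4 6)(2 9))^70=(9)(0 4)(6 7)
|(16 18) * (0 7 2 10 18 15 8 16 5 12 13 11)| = |(0 7 2 10 18 5 12 13 11)(8 16 15)| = 9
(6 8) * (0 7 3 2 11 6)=[7, 1, 11, 2, 4, 5, 8, 3, 0, 9, 10, 6]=(0 7 3 2 11 6 8)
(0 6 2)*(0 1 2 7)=(0 6 7)(1 2)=[6, 2, 1, 3, 4, 5, 7, 0]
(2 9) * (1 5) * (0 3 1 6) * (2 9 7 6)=(9)(0 3 1 5 2 7 6)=[3, 5, 7, 1, 4, 2, 0, 6, 8, 9]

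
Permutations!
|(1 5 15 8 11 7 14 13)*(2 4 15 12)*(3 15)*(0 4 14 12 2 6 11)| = 20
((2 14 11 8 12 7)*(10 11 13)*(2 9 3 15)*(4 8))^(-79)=((2 14 13 10 11 4 8 12 7 9 3 15))^(-79)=(2 4 3 10 7 14 8 15 11 9 13 12)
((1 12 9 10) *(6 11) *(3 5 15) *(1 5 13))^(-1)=((1 12 9 10 5 15 3 13)(6 11))^(-1)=(1 13 3 15 5 10 9 12)(6 11)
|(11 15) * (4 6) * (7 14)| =2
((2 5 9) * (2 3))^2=(2 9)(3 5)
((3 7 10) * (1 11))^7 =(1 11)(3 7 10)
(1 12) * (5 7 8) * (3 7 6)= [0, 12, 2, 7, 4, 6, 3, 8, 5, 9, 10, 11, 1]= (1 12)(3 7 8 5 6)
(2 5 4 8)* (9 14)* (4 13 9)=[0, 1, 5, 3, 8, 13, 6, 7, 2, 14, 10, 11, 12, 9, 4]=(2 5 13 9 14 4 8)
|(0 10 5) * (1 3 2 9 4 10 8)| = 9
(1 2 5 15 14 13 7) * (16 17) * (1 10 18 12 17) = (1 2 5 15 14 13 7 10 18 12 17 16) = [0, 2, 5, 3, 4, 15, 6, 10, 8, 9, 18, 11, 17, 7, 13, 14, 1, 16, 12]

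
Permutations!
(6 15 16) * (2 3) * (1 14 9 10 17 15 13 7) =(1 14 9 10 17 15 16 6 13 7)(2 3) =[0, 14, 3, 2, 4, 5, 13, 1, 8, 10, 17, 11, 12, 7, 9, 16, 6, 15]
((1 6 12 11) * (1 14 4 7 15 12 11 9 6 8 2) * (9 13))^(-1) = ((1 8 2)(4 7 15 12 13 9 6 11 14))^(-1) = (1 2 8)(4 14 11 6 9 13 12 15 7)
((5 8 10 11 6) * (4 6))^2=((4 6 5 8 10 11))^2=(4 5 10)(6 8 11)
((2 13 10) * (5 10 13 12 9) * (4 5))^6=(13)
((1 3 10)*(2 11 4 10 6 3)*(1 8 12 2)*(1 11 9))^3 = (1 10 2 11 8 9 4 12)(3 6)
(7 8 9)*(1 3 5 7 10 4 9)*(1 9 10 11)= (1 3 5 7 8 9 11)(4 10)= [0, 3, 2, 5, 10, 7, 6, 8, 9, 11, 4, 1]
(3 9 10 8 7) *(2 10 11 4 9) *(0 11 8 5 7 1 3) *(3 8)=(0 11 4 9 3 2 10 5 7)(1 8)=[11, 8, 10, 2, 9, 7, 6, 0, 1, 3, 5, 4]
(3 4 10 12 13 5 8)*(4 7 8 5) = (3 7 8)(4 10 12 13) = [0, 1, 2, 7, 10, 5, 6, 8, 3, 9, 12, 11, 13, 4]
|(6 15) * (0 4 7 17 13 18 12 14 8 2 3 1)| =12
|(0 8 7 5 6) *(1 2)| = 10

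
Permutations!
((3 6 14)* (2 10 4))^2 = ((2 10 4)(3 6 14))^2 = (2 4 10)(3 14 6)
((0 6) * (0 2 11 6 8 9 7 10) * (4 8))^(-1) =((0 4 8 9 7 10)(2 11 6))^(-1) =(0 10 7 9 8 4)(2 6 11)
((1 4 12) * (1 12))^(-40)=(12)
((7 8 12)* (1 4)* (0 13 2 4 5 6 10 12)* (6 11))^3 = ((0 13 2 4 1 5 11 6 10 12 7 8))^3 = (0 4 11 12)(1 6 7 13)(2 5 10 8)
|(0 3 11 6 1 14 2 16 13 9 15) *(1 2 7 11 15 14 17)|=|(0 3 15)(1 17)(2 16 13 9 14 7 11 6)|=24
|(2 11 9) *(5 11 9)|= |(2 9)(5 11)|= 2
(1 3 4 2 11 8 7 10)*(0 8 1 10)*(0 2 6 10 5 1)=(0 8 7 2 11)(1 3 4 6 10 5)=[8, 3, 11, 4, 6, 1, 10, 2, 7, 9, 5, 0]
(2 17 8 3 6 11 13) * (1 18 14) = (1 18 14)(2 17 8 3 6 11 13) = [0, 18, 17, 6, 4, 5, 11, 7, 3, 9, 10, 13, 12, 2, 1, 15, 16, 8, 14]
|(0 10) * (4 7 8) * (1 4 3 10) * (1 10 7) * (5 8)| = |(0 10)(1 4)(3 7 5 8)| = 4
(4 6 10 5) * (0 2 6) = (0 2 6 10 5 4) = [2, 1, 6, 3, 0, 4, 10, 7, 8, 9, 5]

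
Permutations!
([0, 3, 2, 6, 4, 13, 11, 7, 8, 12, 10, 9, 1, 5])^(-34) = (13)(1 6 9)(3 11 12)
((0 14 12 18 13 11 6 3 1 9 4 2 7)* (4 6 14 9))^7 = (0 7 2 4 1 3 6 9)(11 12 13 14 18)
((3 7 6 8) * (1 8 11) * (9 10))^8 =((1 8 3 7 6 11)(9 10))^8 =(1 3 6)(7 11 8)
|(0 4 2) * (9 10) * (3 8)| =6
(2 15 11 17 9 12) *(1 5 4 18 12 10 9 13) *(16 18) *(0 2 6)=(0 2 15 11 17 13 1 5 4 16 18 12 6)(9 10)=[2, 5, 15, 3, 16, 4, 0, 7, 8, 10, 9, 17, 6, 1, 14, 11, 18, 13, 12]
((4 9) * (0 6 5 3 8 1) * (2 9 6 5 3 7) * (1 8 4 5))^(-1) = ((0 1)(2 9 5 7)(3 4 6))^(-1) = (0 1)(2 7 5 9)(3 6 4)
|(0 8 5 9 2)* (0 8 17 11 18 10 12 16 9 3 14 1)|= |(0 17 11 18 10 12 16 9 2 8 5 3 14 1)|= 14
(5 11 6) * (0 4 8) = (0 4 8)(5 11 6) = [4, 1, 2, 3, 8, 11, 5, 7, 0, 9, 10, 6]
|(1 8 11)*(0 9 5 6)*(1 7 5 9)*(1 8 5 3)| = 8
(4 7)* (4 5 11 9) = [0, 1, 2, 3, 7, 11, 6, 5, 8, 4, 10, 9] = (4 7 5 11 9)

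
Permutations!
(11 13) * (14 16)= (11 13)(14 16)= [0, 1, 2, 3, 4, 5, 6, 7, 8, 9, 10, 13, 12, 11, 16, 15, 14]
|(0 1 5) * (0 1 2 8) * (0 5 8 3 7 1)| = 7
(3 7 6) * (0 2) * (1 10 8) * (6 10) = [2, 6, 0, 7, 4, 5, 3, 10, 1, 9, 8] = (0 2)(1 6 3 7 10 8)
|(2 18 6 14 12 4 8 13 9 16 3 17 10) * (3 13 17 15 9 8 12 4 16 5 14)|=|(2 18 6 3 15 9 5 14 4 12 16 13 8 17 10)|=15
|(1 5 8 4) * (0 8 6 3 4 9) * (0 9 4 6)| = |(9)(0 8 4 1 5)(3 6)| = 10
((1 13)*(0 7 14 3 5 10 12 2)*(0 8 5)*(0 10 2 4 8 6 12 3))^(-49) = (0 14 7)(1 13)(2 5 8 4 12 6)(3 10)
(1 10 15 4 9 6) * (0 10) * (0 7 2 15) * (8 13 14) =(0 10)(1 7 2 15 4 9 6)(8 13 14) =[10, 7, 15, 3, 9, 5, 1, 2, 13, 6, 0, 11, 12, 14, 8, 4]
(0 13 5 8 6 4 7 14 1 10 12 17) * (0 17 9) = (17)(0 13 5 8 6 4 7 14 1 10 12 9) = [13, 10, 2, 3, 7, 8, 4, 14, 6, 0, 12, 11, 9, 5, 1, 15, 16, 17]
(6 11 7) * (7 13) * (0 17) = [17, 1, 2, 3, 4, 5, 11, 6, 8, 9, 10, 13, 12, 7, 14, 15, 16, 0] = (0 17)(6 11 13 7)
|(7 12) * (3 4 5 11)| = |(3 4 5 11)(7 12)| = 4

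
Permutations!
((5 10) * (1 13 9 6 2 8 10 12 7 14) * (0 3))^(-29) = ((0 3)(1 13 9 6 2 8 10 5 12 7 14))^(-29) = (0 3)(1 2 12 13 8 7 9 10 14 6 5)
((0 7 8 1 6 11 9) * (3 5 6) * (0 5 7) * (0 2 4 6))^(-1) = ((0 2 4 6 11 9 5)(1 3 7 8))^(-1) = (0 5 9 11 6 4 2)(1 8 7 3)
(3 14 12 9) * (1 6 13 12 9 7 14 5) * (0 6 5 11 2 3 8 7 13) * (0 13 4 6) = [0, 5, 3, 11, 6, 1, 13, 14, 7, 8, 10, 2, 4, 12, 9] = (1 5)(2 3 11)(4 6 13 12)(7 14 9 8)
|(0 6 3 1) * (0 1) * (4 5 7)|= 3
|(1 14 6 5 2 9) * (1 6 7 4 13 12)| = 12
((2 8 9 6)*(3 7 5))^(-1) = (2 6 9 8)(3 5 7)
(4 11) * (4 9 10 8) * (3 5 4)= [0, 1, 2, 5, 11, 4, 6, 7, 3, 10, 8, 9]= (3 5 4 11 9 10 8)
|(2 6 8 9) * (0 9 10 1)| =|(0 9 2 6 8 10 1)| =7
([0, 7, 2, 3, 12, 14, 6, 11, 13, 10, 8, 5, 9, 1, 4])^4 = [0, 14, 2, 3, 8, 9, 6, 4, 11, 1, 7, 12, 13, 5, 10]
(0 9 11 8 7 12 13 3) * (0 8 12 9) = (3 8 7 9 11 12 13) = [0, 1, 2, 8, 4, 5, 6, 9, 7, 11, 10, 12, 13, 3]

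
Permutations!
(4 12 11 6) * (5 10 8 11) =(4 12 5 10 8 11 6) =[0, 1, 2, 3, 12, 10, 4, 7, 11, 9, 8, 6, 5]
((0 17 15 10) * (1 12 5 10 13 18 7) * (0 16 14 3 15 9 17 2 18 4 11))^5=(0 12 3)(1 14 11)(2 5 15)(4 7 16)(9 17)(10 13 18)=((0 2 18 7 1 12 5 10 16 14 3 15 13 4 11)(9 17))^5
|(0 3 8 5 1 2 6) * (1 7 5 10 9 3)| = 4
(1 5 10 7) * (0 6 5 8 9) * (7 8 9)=[6, 9, 2, 3, 4, 10, 5, 1, 7, 0, 8]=(0 6 5 10 8 7 1 9)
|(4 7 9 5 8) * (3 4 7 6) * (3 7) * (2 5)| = 8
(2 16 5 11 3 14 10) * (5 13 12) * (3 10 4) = (2 16 13 12 5 11 10)(3 14 4) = [0, 1, 16, 14, 3, 11, 6, 7, 8, 9, 2, 10, 5, 12, 4, 15, 13]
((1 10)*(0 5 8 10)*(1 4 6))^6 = ((0 5 8 10 4 6 1))^6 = (0 1 6 4 10 8 5)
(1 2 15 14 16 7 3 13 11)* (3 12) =(1 2 15 14 16 7 12 3 13 11) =[0, 2, 15, 13, 4, 5, 6, 12, 8, 9, 10, 1, 3, 11, 16, 14, 7]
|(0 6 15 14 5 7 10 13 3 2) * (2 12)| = 11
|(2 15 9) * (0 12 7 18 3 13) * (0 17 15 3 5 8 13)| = 12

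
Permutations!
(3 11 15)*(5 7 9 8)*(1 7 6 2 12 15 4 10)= (1 7 9 8 5 6 2 12 15 3 11 4 10)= [0, 7, 12, 11, 10, 6, 2, 9, 5, 8, 1, 4, 15, 13, 14, 3]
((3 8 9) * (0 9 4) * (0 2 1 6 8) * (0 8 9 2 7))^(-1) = (0 7 4 8 3 9 6 1 2)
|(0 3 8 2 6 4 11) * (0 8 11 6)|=|(0 3 11 8 2)(4 6)|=10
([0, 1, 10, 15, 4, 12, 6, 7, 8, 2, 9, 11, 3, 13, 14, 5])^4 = [0, 1, 10, 3, 4, 5, 6, 7, 8, 2, 9, 11, 12, 13, 14, 15]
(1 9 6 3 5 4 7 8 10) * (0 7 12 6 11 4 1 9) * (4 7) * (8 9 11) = (0 4 12 6 3 5 1)(7 9 8 10 11) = [4, 0, 2, 5, 12, 1, 3, 9, 10, 8, 11, 7, 6]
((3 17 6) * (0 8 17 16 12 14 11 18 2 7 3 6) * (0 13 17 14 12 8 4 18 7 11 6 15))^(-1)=(0 15 6 14 8 16 3 7 11 2 18 4)(13 17)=((0 4 18 2 11 7 3 16 8 14 6 15)(13 17))^(-1)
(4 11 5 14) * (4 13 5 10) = [0, 1, 2, 3, 11, 14, 6, 7, 8, 9, 4, 10, 12, 5, 13] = (4 11 10)(5 14 13)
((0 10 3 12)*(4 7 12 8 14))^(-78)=(0 3 14 7)(4 12 10 8)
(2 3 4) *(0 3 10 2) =(0 3 4)(2 10) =[3, 1, 10, 4, 0, 5, 6, 7, 8, 9, 2]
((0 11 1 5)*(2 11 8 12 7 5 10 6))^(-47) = ((0 8 12 7 5)(1 10 6 2 11))^(-47) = (0 7 8 5 12)(1 2 10 11 6)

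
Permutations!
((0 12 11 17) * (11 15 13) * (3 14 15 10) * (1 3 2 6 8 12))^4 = (0 15)(1 13)(2 10 12 8 6)(3 11)(14 17)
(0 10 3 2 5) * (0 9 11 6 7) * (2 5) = (0 10 3 5 9 11 6 7) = [10, 1, 2, 5, 4, 9, 7, 0, 8, 11, 3, 6]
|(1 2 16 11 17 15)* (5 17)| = 7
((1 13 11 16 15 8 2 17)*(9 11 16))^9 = ((1 13 16 15 8 2 17)(9 11))^9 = (1 16 8 17 13 15 2)(9 11)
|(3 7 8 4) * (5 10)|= |(3 7 8 4)(5 10)|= 4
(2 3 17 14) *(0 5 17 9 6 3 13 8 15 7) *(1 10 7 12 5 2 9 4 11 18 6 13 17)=(0 2 17 14 9 13 8 15 12 5 1 10 7)(3 4 11 18 6)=[2, 10, 17, 4, 11, 1, 3, 0, 15, 13, 7, 18, 5, 8, 9, 12, 16, 14, 6]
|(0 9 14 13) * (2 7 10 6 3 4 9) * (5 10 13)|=28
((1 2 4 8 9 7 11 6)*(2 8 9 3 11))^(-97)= ((1 8 3 11 6)(2 4 9 7))^(-97)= (1 11 8 6 3)(2 7 9 4)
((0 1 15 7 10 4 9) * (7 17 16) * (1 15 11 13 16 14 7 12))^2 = (0 17 7 4)(1 13 12 11 16)(9 15 14 10)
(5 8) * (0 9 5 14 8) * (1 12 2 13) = (0 9 5)(1 12 2 13)(8 14) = [9, 12, 13, 3, 4, 0, 6, 7, 14, 5, 10, 11, 2, 1, 8]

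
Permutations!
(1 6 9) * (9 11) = (1 6 11 9) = [0, 6, 2, 3, 4, 5, 11, 7, 8, 1, 10, 9]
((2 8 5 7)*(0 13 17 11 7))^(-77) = (0 11 8 13 7 5 17 2)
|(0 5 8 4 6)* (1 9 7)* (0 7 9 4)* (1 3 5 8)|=6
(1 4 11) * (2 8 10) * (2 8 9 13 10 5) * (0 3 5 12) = [3, 4, 9, 5, 11, 2, 6, 7, 12, 13, 8, 1, 0, 10] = (0 3 5 2 9 13 10 8 12)(1 4 11)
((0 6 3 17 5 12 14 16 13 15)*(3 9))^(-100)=((0 6 9 3 17 5 12 14 16 13 15))^(-100)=(0 15 13 16 14 12 5 17 3 9 6)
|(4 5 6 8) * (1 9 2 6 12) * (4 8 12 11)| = |(1 9 2 6 12)(4 5 11)| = 15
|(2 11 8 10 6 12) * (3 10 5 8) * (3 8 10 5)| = |(2 11 8 3 5 10 6 12)| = 8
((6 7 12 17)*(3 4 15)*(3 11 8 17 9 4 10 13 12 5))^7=(3 11 10 8 13 17 12 6 9 7 4 5 15)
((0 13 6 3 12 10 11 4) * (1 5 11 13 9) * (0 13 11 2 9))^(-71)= (1 5 2 9)(3 6 13 4 11 10 12)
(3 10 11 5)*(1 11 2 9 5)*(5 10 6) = (1 11)(2 9 10)(3 6 5) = [0, 11, 9, 6, 4, 3, 5, 7, 8, 10, 2, 1]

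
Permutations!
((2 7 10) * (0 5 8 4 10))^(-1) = (0 7 2 10 4 8 5)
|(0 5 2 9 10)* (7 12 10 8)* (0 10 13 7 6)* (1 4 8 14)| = 9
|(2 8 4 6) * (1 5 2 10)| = 7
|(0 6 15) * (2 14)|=6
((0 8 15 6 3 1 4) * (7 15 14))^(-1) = (0 4 1 3 6 15 7 14 8)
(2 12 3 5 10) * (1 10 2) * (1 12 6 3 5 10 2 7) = (1 2 6 3 10 12 5 7) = [0, 2, 6, 10, 4, 7, 3, 1, 8, 9, 12, 11, 5]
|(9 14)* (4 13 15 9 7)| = |(4 13 15 9 14 7)| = 6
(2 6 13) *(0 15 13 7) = (0 15 13 2 6 7) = [15, 1, 6, 3, 4, 5, 7, 0, 8, 9, 10, 11, 12, 2, 14, 13]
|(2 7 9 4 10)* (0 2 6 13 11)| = 9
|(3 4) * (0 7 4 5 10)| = |(0 7 4 3 5 10)| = 6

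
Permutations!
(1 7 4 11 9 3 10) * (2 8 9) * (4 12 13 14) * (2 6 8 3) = (1 7 12 13 14 4 11 6 8 9 2 3 10) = [0, 7, 3, 10, 11, 5, 8, 12, 9, 2, 1, 6, 13, 14, 4]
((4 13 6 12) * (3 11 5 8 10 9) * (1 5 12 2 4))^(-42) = ((1 5 8 10 9 3 11 12)(2 4 13 6))^(-42) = (1 11 9 8)(2 13)(3 10 5 12)(4 6)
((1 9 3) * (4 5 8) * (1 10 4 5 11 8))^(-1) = (1 5 8 11 4 10 3 9)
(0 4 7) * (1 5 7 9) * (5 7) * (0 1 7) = (0 4 9 7 1) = [4, 0, 2, 3, 9, 5, 6, 1, 8, 7]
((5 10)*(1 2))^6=((1 2)(5 10))^6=(10)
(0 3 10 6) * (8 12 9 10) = [3, 1, 2, 8, 4, 5, 0, 7, 12, 10, 6, 11, 9] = (0 3 8 12 9 10 6)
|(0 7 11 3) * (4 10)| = |(0 7 11 3)(4 10)| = 4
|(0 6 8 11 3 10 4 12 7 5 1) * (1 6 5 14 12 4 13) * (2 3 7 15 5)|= 24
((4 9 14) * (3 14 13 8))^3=(3 9)(4 8)(13 14)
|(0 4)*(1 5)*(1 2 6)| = |(0 4)(1 5 2 6)| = 4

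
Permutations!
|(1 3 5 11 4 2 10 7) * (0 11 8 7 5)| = |(0 11 4 2 10 5 8 7 1 3)| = 10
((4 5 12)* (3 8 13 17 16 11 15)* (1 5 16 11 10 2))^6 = (17)(1 2 10 16 4 12 5)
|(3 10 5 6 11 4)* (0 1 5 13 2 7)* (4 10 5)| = |(0 1 4 3 5 6 11 10 13 2 7)| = 11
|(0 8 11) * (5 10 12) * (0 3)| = |(0 8 11 3)(5 10 12)| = 12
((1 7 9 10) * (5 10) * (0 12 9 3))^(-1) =(0 3 7 1 10 5 9 12)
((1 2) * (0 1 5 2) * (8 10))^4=(10)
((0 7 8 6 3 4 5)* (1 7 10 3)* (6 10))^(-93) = ((0 6 1 7 8 10 3 4 5))^(-93) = (0 3 7)(1 5 10)(4 8 6)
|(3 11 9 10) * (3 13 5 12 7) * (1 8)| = 8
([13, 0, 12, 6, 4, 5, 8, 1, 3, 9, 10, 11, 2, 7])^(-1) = (0 1 7 13)(2 12)(3 8 6)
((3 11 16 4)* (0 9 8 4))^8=((0 9 8 4 3 11 16))^8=(0 9 8 4 3 11 16)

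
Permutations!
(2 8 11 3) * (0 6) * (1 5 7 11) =[6, 5, 8, 2, 4, 7, 0, 11, 1, 9, 10, 3] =(0 6)(1 5 7 11 3 2 8)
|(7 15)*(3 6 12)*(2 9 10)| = 6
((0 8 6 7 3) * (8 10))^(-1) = (0 3 7 6 8 10) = ((0 10 8 6 7 3))^(-1)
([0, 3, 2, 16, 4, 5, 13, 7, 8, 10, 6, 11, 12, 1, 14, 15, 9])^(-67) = (1 9 13 16 6 3 10)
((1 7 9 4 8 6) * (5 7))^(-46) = ((1 5 7 9 4 8 6))^(-46) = (1 9 6 7 8 5 4)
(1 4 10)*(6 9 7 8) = [0, 4, 2, 3, 10, 5, 9, 8, 6, 7, 1] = (1 4 10)(6 9 7 8)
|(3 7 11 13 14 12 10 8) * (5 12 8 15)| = 12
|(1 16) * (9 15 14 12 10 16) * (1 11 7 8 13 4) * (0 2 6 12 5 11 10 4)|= 14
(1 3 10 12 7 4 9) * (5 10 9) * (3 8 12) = [0, 8, 2, 9, 5, 10, 6, 4, 12, 1, 3, 11, 7] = (1 8 12 7 4 5 10 3 9)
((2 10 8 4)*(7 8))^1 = (2 10 7 8 4)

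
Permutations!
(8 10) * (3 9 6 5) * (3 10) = (3 9 6 5 10 8) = [0, 1, 2, 9, 4, 10, 5, 7, 3, 6, 8]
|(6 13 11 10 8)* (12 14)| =10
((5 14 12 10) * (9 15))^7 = (5 10 12 14)(9 15)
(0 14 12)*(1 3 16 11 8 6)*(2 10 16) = (0 14 12)(1 3 2 10 16 11 8 6) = [14, 3, 10, 2, 4, 5, 1, 7, 6, 9, 16, 8, 0, 13, 12, 15, 11]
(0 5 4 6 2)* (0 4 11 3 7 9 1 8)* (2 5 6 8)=(0 6 5 11 3 7 9 1 2 4 8)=[6, 2, 4, 7, 8, 11, 5, 9, 0, 1, 10, 3]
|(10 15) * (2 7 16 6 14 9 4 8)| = |(2 7 16 6 14 9 4 8)(10 15)| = 8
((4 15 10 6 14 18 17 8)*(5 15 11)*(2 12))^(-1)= ((2 12)(4 11 5 15 10 6 14 18 17 8))^(-1)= (2 12)(4 8 17 18 14 6 10 15 5 11)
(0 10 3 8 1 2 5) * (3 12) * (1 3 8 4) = (0 10 12 8 3 4 1 2 5) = [10, 2, 5, 4, 1, 0, 6, 7, 3, 9, 12, 11, 8]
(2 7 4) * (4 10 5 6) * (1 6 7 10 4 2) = [0, 6, 10, 3, 1, 7, 2, 4, 8, 9, 5] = (1 6 2 10 5 7 4)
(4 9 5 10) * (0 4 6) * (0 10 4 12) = (0 12)(4 9 5)(6 10) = [12, 1, 2, 3, 9, 4, 10, 7, 8, 5, 6, 11, 0]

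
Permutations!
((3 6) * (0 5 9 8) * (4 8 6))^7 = (9)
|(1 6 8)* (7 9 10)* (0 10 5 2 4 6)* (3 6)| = 11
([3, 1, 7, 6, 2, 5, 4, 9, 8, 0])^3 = (0 4 9 6 7 3 2)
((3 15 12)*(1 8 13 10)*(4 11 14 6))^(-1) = ((1 8 13 10)(3 15 12)(4 11 14 6))^(-1) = (1 10 13 8)(3 12 15)(4 6 14 11)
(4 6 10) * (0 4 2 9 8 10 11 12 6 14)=[4, 1, 9, 3, 14, 5, 11, 7, 10, 8, 2, 12, 6, 13, 0]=(0 4 14)(2 9 8 10)(6 11 12)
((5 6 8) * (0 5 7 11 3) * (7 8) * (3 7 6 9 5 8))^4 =(11)(0 8 3) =((0 8 3)(5 9)(7 11))^4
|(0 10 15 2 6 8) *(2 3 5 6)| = 7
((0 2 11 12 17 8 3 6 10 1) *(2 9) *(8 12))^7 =((0 9 2 11 8 3 6 10 1)(12 17))^7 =(0 10 3 11 9 1 6 8 2)(12 17)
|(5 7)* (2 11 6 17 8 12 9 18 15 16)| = |(2 11 6 17 8 12 9 18 15 16)(5 7)| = 10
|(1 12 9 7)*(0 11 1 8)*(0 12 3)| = 4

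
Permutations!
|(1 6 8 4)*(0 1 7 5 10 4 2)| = |(0 1 6 8 2)(4 7 5 10)| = 20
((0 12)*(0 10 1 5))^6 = (0 12 10 1 5)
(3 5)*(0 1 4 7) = (0 1 4 7)(3 5) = [1, 4, 2, 5, 7, 3, 6, 0]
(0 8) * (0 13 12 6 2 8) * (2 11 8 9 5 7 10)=(2 9 5 7 10)(6 11 8 13 12)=[0, 1, 9, 3, 4, 7, 11, 10, 13, 5, 2, 8, 6, 12]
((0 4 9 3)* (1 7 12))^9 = (12)(0 4 9 3)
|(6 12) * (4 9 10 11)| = 4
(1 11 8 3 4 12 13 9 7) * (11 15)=(1 15 11 8 3 4 12 13 9 7)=[0, 15, 2, 4, 12, 5, 6, 1, 3, 7, 10, 8, 13, 9, 14, 11]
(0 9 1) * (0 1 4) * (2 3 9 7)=(0 7 2 3 9 4)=[7, 1, 3, 9, 0, 5, 6, 2, 8, 4]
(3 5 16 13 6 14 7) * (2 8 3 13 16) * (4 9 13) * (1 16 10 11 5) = (1 16 10 11 5 2 8 3)(4 9 13 6 14 7) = [0, 16, 8, 1, 9, 2, 14, 4, 3, 13, 11, 5, 12, 6, 7, 15, 10]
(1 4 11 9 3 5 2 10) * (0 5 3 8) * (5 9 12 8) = (0 9 5 2 10 1 4 11 12 8) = [9, 4, 10, 3, 11, 2, 6, 7, 0, 5, 1, 12, 8]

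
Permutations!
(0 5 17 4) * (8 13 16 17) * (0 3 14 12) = (0 5 8 13 16 17 4 3 14 12) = [5, 1, 2, 14, 3, 8, 6, 7, 13, 9, 10, 11, 0, 16, 12, 15, 17, 4]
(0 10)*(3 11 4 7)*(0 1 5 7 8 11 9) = (0 10 1 5 7 3 9)(4 8 11) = [10, 5, 2, 9, 8, 7, 6, 3, 11, 0, 1, 4]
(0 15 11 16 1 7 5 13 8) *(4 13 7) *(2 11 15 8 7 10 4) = [8, 2, 11, 3, 13, 10, 6, 5, 0, 9, 4, 16, 12, 7, 14, 15, 1] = (0 8)(1 2 11 16)(4 13 7 5 10)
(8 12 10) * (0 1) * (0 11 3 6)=[1, 11, 2, 6, 4, 5, 0, 7, 12, 9, 8, 3, 10]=(0 1 11 3 6)(8 12 10)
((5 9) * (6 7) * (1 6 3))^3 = ((1 6 7 3)(5 9))^3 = (1 3 7 6)(5 9)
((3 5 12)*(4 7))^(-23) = (3 5 12)(4 7)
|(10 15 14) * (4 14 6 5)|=6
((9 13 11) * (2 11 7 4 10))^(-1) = (2 10 4 7 13 9 11)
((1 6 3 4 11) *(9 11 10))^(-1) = (1 11 9 10 4 3 6)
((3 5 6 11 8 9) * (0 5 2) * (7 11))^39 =((0 5 6 7 11 8 9 3 2))^39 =(0 7 9)(2 6 8)(3 5 11)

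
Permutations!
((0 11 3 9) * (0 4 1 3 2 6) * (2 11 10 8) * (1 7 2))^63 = (11)(0 1 4 6 8 9 2 10 3 7)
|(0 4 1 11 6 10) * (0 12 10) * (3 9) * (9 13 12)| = 5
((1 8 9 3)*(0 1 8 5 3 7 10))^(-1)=(0 10 7 9 8 3 5 1)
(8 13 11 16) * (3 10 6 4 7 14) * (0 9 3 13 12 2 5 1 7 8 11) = (0 9 3 10 6 4 8 12 2 5 1 7 14 13)(11 16) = [9, 7, 5, 10, 8, 1, 4, 14, 12, 3, 6, 16, 2, 0, 13, 15, 11]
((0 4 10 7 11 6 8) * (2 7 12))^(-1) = (0 8 6 11 7 2 12 10 4)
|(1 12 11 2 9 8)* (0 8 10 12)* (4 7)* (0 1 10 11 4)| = |(0 8 10 12 4 7)(2 9 11)| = 6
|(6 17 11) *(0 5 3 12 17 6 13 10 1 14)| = 10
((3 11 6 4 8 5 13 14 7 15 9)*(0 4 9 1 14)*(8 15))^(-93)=((0 4 15 1 14 7 8 5 13)(3 11 6 9))^(-93)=(0 8 1)(3 9 6 11)(4 5 14)(7 15 13)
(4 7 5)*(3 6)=[0, 1, 2, 6, 7, 4, 3, 5]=(3 6)(4 7 5)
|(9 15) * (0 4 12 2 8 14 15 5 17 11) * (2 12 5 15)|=30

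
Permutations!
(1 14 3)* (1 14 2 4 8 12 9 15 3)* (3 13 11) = (1 2 4 8 12 9 15 13 11 3 14) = [0, 2, 4, 14, 8, 5, 6, 7, 12, 15, 10, 3, 9, 11, 1, 13]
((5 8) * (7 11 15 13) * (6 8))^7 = ((5 6 8)(7 11 15 13))^7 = (5 6 8)(7 13 15 11)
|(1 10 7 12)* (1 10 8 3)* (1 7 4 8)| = |(3 7 12 10 4 8)| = 6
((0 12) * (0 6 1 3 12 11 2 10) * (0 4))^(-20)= ((0 11 2 10 4)(1 3 12 6))^(-20)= (12)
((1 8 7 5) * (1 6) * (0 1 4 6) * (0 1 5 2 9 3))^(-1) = ((0 5 1 8 7 2 9 3)(4 6))^(-1) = (0 3 9 2 7 8 1 5)(4 6)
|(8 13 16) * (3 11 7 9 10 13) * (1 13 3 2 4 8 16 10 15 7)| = 15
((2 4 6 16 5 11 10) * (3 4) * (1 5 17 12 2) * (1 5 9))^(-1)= (1 9)(2 12 17 16 6 4 3)(5 10 11)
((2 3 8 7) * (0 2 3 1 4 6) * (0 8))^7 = (0 3 7 8 6 4 1 2)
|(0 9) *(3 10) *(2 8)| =|(0 9)(2 8)(3 10)| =2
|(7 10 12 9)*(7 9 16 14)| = |(7 10 12 16 14)| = 5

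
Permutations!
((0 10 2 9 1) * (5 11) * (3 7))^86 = (11)(0 10 2 9 1)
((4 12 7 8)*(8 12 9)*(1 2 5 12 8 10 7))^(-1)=((1 2 5 12)(4 9 10 7 8))^(-1)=(1 12 5 2)(4 8 7 10 9)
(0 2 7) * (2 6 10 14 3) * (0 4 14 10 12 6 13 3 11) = (0 13 3 2 7 4 14 11)(6 12) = [13, 1, 7, 2, 14, 5, 12, 4, 8, 9, 10, 0, 6, 3, 11]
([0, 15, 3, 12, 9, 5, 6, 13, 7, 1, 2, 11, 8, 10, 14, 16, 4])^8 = [0, 4, 3, 12, 15, 5, 6, 13, 7, 16, 2, 11, 8, 10, 14, 9, 1]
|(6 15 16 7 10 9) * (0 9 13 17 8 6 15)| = 10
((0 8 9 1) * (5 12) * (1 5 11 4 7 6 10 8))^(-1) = (0 1)(4 11 12 5 9 8 10 6 7)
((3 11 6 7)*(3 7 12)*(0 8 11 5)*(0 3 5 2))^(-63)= ((0 8 11 6 12 5 3 2))^(-63)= (0 8 11 6 12 5 3 2)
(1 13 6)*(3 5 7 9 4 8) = (1 13 6)(3 5 7 9 4 8) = [0, 13, 2, 5, 8, 7, 1, 9, 3, 4, 10, 11, 12, 6]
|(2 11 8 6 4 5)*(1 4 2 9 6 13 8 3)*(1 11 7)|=14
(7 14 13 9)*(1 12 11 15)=(1 12 11 15)(7 14 13 9)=[0, 12, 2, 3, 4, 5, 6, 14, 8, 7, 10, 15, 11, 9, 13, 1]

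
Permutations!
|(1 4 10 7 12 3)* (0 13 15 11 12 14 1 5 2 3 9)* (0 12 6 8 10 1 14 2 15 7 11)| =28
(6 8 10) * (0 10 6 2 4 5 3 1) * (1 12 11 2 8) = (0 10 8 6 1)(2 4 5 3 12 11) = [10, 0, 4, 12, 5, 3, 1, 7, 6, 9, 8, 2, 11]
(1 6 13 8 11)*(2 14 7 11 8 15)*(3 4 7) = (1 6 13 15 2 14 3 4 7 11) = [0, 6, 14, 4, 7, 5, 13, 11, 8, 9, 10, 1, 12, 15, 3, 2]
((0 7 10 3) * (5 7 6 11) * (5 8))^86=((0 6 11 8 5 7 10 3))^86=(0 10 5 11)(3 7 8 6)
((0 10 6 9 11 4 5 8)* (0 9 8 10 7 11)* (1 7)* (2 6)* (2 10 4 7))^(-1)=(0 9 8 6 2 1)(4 5)(7 11)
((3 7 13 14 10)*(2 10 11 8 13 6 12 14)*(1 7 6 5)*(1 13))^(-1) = ((1 7 5 13 2 10 3 6 12 14 11 8))^(-1) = (1 8 11 14 12 6 3 10 2 13 5 7)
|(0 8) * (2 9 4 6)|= 4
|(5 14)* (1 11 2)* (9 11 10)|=10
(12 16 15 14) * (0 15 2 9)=(0 15 14 12 16 2 9)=[15, 1, 9, 3, 4, 5, 6, 7, 8, 0, 10, 11, 16, 13, 12, 14, 2]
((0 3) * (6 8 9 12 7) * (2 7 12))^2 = ((12)(0 3)(2 7 6 8 9))^2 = (12)(2 6 9 7 8)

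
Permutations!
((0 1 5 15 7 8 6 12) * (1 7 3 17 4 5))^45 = ((0 7 8 6 12)(3 17 4 5 15))^45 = (17)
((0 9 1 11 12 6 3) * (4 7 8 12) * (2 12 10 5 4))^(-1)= ((0 9 1 11 2 12 6 3)(4 7 8 10 5))^(-1)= (0 3 6 12 2 11 1 9)(4 5 10 8 7)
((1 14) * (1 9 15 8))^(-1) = ((1 14 9 15 8))^(-1) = (1 8 15 9 14)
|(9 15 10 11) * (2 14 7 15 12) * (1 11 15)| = |(1 11 9 12 2 14 7)(10 15)| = 14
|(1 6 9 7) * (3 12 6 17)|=7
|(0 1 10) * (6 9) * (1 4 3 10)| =|(0 4 3 10)(6 9)| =4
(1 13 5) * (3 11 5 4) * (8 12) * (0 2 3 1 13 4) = (0 2 3 11 5 13)(1 4)(8 12) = [2, 4, 3, 11, 1, 13, 6, 7, 12, 9, 10, 5, 8, 0]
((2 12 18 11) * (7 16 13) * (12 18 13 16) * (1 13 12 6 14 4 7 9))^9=(18)(4 7 6 14)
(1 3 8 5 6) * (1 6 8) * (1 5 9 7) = (1 3 5 8 9 7) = [0, 3, 2, 5, 4, 8, 6, 1, 9, 7]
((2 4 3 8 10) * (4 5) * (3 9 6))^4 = ((2 5 4 9 6 3 8 10))^4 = (2 6)(3 5)(4 8)(9 10)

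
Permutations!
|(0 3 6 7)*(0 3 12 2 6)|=6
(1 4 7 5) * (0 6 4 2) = (0 6 4 7 5 1 2) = [6, 2, 0, 3, 7, 1, 4, 5]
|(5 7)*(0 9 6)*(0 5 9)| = 4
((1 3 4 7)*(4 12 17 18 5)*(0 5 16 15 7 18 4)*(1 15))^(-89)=((0 5)(1 3 12 17 4 18 16)(7 15))^(-89)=(0 5)(1 12 4 16 3 17 18)(7 15)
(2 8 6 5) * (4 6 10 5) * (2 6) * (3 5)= (2 8 10 3 5 6 4)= [0, 1, 8, 5, 2, 6, 4, 7, 10, 9, 3]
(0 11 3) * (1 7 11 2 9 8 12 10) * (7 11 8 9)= (0 2 7 8 12 10 1 11 3)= [2, 11, 7, 0, 4, 5, 6, 8, 12, 9, 1, 3, 10]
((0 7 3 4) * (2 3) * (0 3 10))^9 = (0 7 2 10)(3 4)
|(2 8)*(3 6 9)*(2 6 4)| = 6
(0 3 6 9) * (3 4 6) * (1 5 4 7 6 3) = (0 7 6 9)(1 5 4 3) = [7, 5, 2, 1, 3, 4, 9, 6, 8, 0]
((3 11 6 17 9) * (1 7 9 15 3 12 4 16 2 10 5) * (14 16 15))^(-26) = ((1 7 9 12 4 15 3 11 6 17 14 16 2 10 5))^(-26) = (1 4 6 2 7 15 17 10 9 3 14 5 12 11 16)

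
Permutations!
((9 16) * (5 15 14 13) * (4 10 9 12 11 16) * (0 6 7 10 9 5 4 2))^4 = (0 5 4 6 15 9 7 14 2 10 13)(11 16 12)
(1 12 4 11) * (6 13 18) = (1 12 4 11)(6 13 18) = [0, 12, 2, 3, 11, 5, 13, 7, 8, 9, 10, 1, 4, 18, 14, 15, 16, 17, 6]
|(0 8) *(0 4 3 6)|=|(0 8 4 3 6)|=5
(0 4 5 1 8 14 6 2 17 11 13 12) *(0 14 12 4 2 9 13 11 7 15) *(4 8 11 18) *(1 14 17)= (0 2 1 11 18 4 5 14 6 9 13 8 12 17 7 15)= [2, 11, 1, 3, 5, 14, 9, 15, 12, 13, 10, 18, 17, 8, 6, 0, 16, 7, 4]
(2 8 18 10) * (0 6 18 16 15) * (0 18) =(0 6)(2 8 16 15 18 10) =[6, 1, 8, 3, 4, 5, 0, 7, 16, 9, 2, 11, 12, 13, 14, 18, 15, 17, 10]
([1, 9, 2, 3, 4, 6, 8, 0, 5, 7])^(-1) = [7, 0, 2, 3, 4, 8, 5, 9, 6, 1]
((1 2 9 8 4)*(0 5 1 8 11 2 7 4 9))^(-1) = (0 2 11 9 8 4 7 1 5) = ((0 5 1 7 4 8 9 11 2))^(-1)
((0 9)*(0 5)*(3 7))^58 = ((0 9 5)(3 7))^58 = (0 9 5)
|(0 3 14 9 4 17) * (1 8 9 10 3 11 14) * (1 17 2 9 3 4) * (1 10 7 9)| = |(0 11 14 7 9 10 4 2 1 8 3 17)| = 12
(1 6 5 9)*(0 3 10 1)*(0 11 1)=(0 3 10)(1 6 5 9 11)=[3, 6, 2, 10, 4, 9, 5, 7, 8, 11, 0, 1]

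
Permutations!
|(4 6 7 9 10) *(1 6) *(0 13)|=|(0 13)(1 6 7 9 10 4)|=6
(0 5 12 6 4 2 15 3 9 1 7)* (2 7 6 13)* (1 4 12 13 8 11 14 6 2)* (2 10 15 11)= (0 5 13 1 10 15 3 9 4 7)(2 11 14 6 12 8)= [5, 10, 11, 9, 7, 13, 12, 0, 2, 4, 15, 14, 8, 1, 6, 3]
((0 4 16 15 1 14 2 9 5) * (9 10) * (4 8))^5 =((0 8 4 16 15 1 14 2 10 9 5))^5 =(0 1 5 15 9 16 10 4 2 8 14)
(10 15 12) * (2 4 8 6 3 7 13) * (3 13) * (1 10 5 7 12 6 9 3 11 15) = [0, 10, 4, 12, 8, 7, 13, 11, 9, 3, 1, 15, 5, 2, 14, 6] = (1 10)(2 4 8 9 3 12 5 7 11 15 6 13)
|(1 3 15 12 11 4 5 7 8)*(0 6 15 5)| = 30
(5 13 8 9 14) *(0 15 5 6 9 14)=[15, 1, 2, 3, 4, 13, 9, 7, 14, 0, 10, 11, 12, 8, 6, 5]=(0 15 5 13 8 14 6 9)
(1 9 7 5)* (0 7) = [7, 9, 2, 3, 4, 1, 6, 5, 8, 0] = (0 7 5 1 9)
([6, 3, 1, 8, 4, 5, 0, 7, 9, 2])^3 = [6, 9, 8, 2, 4, 5, 0, 7, 1, 3]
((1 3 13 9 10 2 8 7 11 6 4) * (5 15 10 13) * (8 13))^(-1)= ((1 3 5 15 10 2 13 9 8 7 11 6 4))^(-1)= (1 4 6 11 7 8 9 13 2 10 15 5 3)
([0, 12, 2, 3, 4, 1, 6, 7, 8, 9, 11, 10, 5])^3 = (12)(10 11)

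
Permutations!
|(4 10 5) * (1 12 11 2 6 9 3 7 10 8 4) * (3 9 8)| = 11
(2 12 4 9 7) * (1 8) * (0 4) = (0 4 9 7 2 12)(1 8) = [4, 8, 12, 3, 9, 5, 6, 2, 1, 7, 10, 11, 0]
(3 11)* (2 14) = (2 14)(3 11) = [0, 1, 14, 11, 4, 5, 6, 7, 8, 9, 10, 3, 12, 13, 2]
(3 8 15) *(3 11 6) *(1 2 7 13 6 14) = [0, 2, 7, 8, 4, 5, 3, 13, 15, 9, 10, 14, 12, 6, 1, 11] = (1 2 7 13 6 3 8 15 11 14)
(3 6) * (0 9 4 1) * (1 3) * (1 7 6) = [9, 0, 2, 1, 3, 5, 7, 6, 8, 4] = (0 9 4 3 1)(6 7)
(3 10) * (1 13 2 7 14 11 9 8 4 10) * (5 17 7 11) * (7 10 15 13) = (1 7 14 5 17 10 3)(2 11 9 8 4 15 13) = [0, 7, 11, 1, 15, 17, 6, 14, 4, 8, 3, 9, 12, 2, 5, 13, 16, 10]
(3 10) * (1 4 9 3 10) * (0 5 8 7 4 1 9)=(10)(0 5 8 7 4)(3 9)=[5, 1, 2, 9, 0, 8, 6, 4, 7, 3, 10]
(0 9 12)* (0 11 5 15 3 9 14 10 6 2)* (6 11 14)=(0 6 2)(3 9 12 14 10 11 5 15)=[6, 1, 0, 9, 4, 15, 2, 7, 8, 12, 11, 5, 14, 13, 10, 3]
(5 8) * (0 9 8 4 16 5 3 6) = [9, 1, 2, 6, 16, 4, 0, 7, 3, 8, 10, 11, 12, 13, 14, 15, 5] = (0 9 8 3 6)(4 16 5)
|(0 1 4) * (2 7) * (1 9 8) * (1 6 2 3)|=9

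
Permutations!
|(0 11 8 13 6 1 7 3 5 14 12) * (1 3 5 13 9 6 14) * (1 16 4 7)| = 36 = |(0 11 8 9 6 3 13 14 12)(4 7 5 16)|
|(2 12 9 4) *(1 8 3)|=12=|(1 8 3)(2 12 9 4)|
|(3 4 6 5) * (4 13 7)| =6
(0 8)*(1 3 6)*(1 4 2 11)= (0 8)(1 3 6 4 2 11)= [8, 3, 11, 6, 2, 5, 4, 7, 0, 9, 10, 1]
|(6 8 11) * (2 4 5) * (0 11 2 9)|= |(0 11 6 8 2 4 5 9)|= 8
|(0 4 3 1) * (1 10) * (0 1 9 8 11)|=|(0 4 3 10 9 8 11)|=7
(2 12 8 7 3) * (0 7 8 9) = (0 7 3 2 12 9) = [7, 1, 12, 2, 4, 5, 6, 3, 8, 0, 10, 11, 9]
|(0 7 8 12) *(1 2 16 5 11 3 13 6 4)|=|(0 7 8 12)(1 2 16 5 11 3 13 6 4)|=36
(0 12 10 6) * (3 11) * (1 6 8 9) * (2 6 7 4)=[12, 7, 6, 11, 2, 5, 0, 4, 9, 1, 8, 3, 10]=(0 12 10 8 9 1 7 4 2 6)(3 11)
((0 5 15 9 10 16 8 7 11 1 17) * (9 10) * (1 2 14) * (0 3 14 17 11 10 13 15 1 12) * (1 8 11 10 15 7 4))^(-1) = (0 12 14 3 17 2 11 16 10 1 4 8 5)(7 13 15)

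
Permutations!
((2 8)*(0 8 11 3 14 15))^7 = ((0 8 2 11 3 14 15))^7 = (15)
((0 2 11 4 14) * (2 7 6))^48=(0 14 4 11 2 6 7)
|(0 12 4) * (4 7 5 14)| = 6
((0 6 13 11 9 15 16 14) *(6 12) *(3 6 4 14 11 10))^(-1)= ((0 12 4 14)(3 6 13 10)(9 15 16 11))^(-1)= (0 14 4 12)(3 10 13 6)(9 11 16 15)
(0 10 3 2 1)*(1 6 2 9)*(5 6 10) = (0 5 6 2 10 3 9 1) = [5, 0, 10, 9, 4, 6, 2, 7, 8, 1, 3]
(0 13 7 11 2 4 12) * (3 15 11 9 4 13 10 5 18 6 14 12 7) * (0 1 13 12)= (0 10 5 18 6 14)(1 13 3 15 11 2 12)(4 7 9)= [10, 13, 12, 15, 7, 18, 14, 9, 8, 4, 5, 2, 1, 3, 0, 11, 16, 17, 6]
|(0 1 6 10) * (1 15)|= 5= |(0 15 1 6 10)|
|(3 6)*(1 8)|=2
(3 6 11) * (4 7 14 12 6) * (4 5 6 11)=[0, 1, 2, 5, 7, 6, 4, 14, 8, 9, 10, 3, 11, 13, 12]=(3 5 6 4 7 14 12 11)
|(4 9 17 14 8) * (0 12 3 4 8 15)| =|(0 12 3 4 9 17 14 15)| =8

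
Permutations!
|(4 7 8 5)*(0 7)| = 5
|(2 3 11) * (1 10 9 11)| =|(1 10 9 11 2 3)| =6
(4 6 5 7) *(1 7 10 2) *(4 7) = (1 4 6 5 10 2) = [0, 4, 1, 3, 6, 10, 5, 7, 8, 9, 2]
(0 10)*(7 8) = [10, 1, 2, 3, 4, 5, 6, 8, 7, 9, 0] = (0 10)(7 8)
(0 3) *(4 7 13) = (0 3)(4 7 13) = [3, 1, 2, 0, 7, 5, 6, 13, 8, 9, 10, 11, 12, 4]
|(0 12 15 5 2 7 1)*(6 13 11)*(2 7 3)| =6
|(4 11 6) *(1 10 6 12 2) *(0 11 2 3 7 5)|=30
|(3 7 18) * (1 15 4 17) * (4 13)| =15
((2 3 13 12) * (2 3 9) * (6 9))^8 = (2 9 6)(3 12 13)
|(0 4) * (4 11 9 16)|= 5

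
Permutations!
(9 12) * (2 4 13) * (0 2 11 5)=[2, 1, 4, 3, 13, 0, 6, 7, 8, 12, 10, 5, 9, 11]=(0 2 4 13 11 5)(9 12)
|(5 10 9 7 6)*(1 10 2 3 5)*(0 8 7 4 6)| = 15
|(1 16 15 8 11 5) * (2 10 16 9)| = |(1 9 2 10 16 15 8 11 5)| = 9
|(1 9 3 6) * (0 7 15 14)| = |(0 7 15 14)(1 9 3 6)| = 4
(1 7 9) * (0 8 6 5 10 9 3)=(0 8 6 5 10 9 1 7 3)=[8, 7, 2, 0, 4, 10, 5, 3, 6, 1, 9]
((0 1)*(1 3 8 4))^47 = ((0 3 8 4 1))^47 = (0 8 1 3 4)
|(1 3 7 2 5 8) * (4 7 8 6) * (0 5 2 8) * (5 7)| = 15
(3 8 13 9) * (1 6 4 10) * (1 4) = (1 6)(3 8 13 9)(4 10) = [0, 6, 2, 8, 10, 5, 1, 7, 13, 3, 4, 11, 12, 9]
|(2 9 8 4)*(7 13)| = 4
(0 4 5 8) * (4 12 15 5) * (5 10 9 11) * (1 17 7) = [12, 17, 2, 3, 4, 8, 6, 1, 0, 11, 9, 5, 15, 13, 14, 10, 16, 7] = (0 12 15 10 9 11 5 8)(1 17 7)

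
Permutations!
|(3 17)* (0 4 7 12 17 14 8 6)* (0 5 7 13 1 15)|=40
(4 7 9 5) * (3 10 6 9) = (3 10 6 9 5 4 7) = [0, 1, 2, 10, 7, 4, 9, 3, 8, 5, 6]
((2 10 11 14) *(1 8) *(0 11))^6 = (0 11 14 2 10)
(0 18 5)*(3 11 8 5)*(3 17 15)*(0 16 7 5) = (0 18 17 15 3 11 8)(5 16 7) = [18, 1, 2, 11, 4, 16, 6, 5, 0, 9, 10, 8, 12, 13, 14, 3, 7, 15, 17]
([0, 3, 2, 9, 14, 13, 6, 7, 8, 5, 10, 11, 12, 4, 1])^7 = [0, 1, 2, 3, 4, 5, 6, 7, 8, 9, 10, 11, 12, 13, 14]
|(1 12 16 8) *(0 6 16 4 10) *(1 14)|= 9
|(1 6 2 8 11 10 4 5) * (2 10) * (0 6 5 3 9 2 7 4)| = |(0 6 10)(1 5)(2 8 11 7 4 3 9)| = 42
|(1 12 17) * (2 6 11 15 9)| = |(1 12 17)(2 6 11 15 9)| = 15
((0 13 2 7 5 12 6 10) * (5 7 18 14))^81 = (18)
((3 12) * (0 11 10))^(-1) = ((0 11 10)(3 12))^(-1) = (0 10 11)(3 12)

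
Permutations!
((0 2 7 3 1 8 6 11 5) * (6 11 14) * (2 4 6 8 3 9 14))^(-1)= (0 5 11 8 14 9 7 2 6 4)(1 3)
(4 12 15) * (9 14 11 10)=(4 12 15)(9 14 11 10)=[0, 1, 2, 3, 12, 5, 6, 7, 8, 14, 9, 10, 15, 13, 11, 4]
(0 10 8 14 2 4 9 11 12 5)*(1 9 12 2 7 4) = (0 10 8 14 7 4 12 5)(1 9 11 2) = [10, 9, 1, 3, 12, 0, 6, 4, 14, 11, 8, 2, 5, 13, 7]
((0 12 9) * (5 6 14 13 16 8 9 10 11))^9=(0 8 13 6 11 12 9 16 14 5 10)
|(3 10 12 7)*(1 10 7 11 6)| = 10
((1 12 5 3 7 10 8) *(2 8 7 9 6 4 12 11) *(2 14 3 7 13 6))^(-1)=((1 11 14 3 9 2 8)(4 12 5 7 10 13 6))^(-1)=(1 8 2 9 3 14 11)(4 6 13 10 7 5 12)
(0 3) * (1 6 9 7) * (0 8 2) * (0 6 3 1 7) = [1, 3, 6, 8, 4, 5, 9, 7, 2, 0] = (0 1 3 8 2 6 9)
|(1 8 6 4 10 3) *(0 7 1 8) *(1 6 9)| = |(0 7 6 4 10 3 8 9 1)| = 9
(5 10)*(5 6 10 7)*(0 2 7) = (0 2 7 5)(6 10) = [2, 1, 7, 3, 4, 0, 10, 5, 8, 9, 6]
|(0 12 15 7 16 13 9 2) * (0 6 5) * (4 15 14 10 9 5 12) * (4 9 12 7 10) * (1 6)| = 45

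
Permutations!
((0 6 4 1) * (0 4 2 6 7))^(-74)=((0 7)(1 4)(2 6))^(-74)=(7)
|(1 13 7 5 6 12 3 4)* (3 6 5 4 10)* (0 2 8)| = |(0 2 8)(1 13 7 4)(3 10)(6 12)| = 12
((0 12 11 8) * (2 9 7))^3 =(0 8 11 12)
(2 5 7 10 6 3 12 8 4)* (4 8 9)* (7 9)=[0, 1, 5, 12, 2, 9, 3, 10, 8, 4, 6, 11, 7]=(2 5 9 4)(3 12 7 10 6)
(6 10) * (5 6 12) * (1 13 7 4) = [0, 13, 2, 3, 1, 6, 10, 4, 8, 9, 12, 11, 5, 7] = (1 13 7 4)(5 6 10 12)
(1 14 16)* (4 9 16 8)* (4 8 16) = (1 14 16)(4 9) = [0, 14, 2, 3, 9, 5, 6, 7, 8, 4, 10, 11, 12, 13, 16, 15, 1]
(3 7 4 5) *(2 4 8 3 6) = (2 4 5 6)(3 7 8) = [0, 1, 4, 7, 5, 6, 2, 8, 3]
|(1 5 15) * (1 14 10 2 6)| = |(1 5 15 14 10 2 6)| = 7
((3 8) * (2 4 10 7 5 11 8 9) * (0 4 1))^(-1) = (0 1 2 9 3 8 11 5 7 10 4)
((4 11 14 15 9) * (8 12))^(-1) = (4 9 15 14 11)(8 12) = ((4 11 14 15 9)(8 12))^(-1)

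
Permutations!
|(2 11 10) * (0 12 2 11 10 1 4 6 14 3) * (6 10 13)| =28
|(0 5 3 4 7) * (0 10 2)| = 7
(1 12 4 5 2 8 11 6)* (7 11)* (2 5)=(1 12 4 2 8 7 11 6)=[0, 12, 8, 3, 2, 5, 1, 11, 7, 9, 10, 6, 4]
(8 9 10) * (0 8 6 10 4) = (0 8 9 4)(6 10) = [8, 1, 2, 3, 0, 5, 10, 7, 9, 4, 6]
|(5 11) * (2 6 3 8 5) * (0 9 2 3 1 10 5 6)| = 21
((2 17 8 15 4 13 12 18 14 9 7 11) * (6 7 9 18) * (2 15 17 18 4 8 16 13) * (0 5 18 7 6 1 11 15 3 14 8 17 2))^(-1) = ((0 5 18 8 2 7 15 17 16 13 12 1 11 3 14 4))^(-1) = (0 4 14 3 11 1 12 13 16 17 15 7 2 8 18 5)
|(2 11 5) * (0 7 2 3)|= 6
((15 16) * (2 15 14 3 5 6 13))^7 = ((2 15 16 14 3 5 6 13))^7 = (2 13 6 5 3 14 16 15)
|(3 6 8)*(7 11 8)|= 5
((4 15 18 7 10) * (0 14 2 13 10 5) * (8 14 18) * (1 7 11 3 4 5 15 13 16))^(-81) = (0 5 10 13 4 3 11 18)(1 8 16 15 2 7 14)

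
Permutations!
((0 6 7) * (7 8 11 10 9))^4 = ((0 6 8 11 10 9 7))^4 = (0 10 6 9 8 7 11)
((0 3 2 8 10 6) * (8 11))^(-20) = ((0 3 2 11 8 10 6))^(-20) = (0 3 2 11 8 10 6)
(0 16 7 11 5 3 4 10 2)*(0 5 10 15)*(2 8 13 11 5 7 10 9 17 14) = (0 16 10 8 13 11 9 17 14 2 7 5 3 4 15) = [16, 1, 7, 4, 15, 3, 6, 5, 13, 17, 8, 9, 12, 11, 2, 0, 10, 14]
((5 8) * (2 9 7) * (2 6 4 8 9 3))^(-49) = ((2 3)(4 8 5 9 7 6))^(-49) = (2 3)(4 6 7 9 5 8)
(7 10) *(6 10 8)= [0, 1, 2, 3, 4, 5, 10, 8, 6, 9, 7]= (6 10 7 8)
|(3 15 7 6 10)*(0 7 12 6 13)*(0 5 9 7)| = |(3 15 12 6 10)(5 9 7 13)| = 20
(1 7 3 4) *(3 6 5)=[0, 7, 2, 4, 1, 3, 5, 6]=(1 7 6 5 3 4)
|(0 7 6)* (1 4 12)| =3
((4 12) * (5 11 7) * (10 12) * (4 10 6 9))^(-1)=(4 9 6)(5 7 11)(10 12)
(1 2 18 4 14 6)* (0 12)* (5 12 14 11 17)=(0 14 6 1 2 18 4 11 17 5 12)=[14, 2, 18, 3, 11, 12, 1, 7, 8, 9, 10, 17, 0, 13, 6, 15, 16, 5, 4]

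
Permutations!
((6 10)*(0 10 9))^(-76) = (10)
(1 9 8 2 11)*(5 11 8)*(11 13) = [0, 9, 8, 3, 4, 13, 6, 7, 2, 5, 10, 1, 12, 11] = (1 9 5 13 11)(2 8)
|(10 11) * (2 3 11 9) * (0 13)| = |(0 13)(2 3 11 10 9)| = 10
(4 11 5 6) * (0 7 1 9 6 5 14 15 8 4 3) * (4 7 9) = (0 9 6 3)(1 4 11 14 15 8 7) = [9, 4, 2, 0, 11, 5, 3, 1, 7, 6, 10, 14, 12, 13, 15, 8]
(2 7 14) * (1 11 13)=(1 11 13)(2 7 14)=[0, 11, 7, 3, 4, 5, 6, 14, 8, 9, 10, 13, 12, 1, 2]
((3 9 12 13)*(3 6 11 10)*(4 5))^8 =((3 9 12 13 6 11 10)(4 5))^8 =(3 9 12 13 6 11 10)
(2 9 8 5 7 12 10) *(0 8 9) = (0 8 5 7 12 10 2) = [8, 1, 0, 3, 4, 7, 6, 12, 5, 9, 2, 11, 10]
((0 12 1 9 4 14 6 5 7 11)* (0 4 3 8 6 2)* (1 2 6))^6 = ((0 12 2)(1 9 3 8)(4 14 6 5 7 11))^6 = (14)(1 3)(8 9)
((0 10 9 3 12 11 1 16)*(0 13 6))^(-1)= (0 6 13 16 1 11 12 3 9 10)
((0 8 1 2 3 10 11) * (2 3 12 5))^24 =(12)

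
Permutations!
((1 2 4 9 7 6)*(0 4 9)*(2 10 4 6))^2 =(0 1 4 6 10)(2 7 9)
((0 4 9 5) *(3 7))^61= ((0 4 9 5)(3 7))^61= (0 4 9 5)(3 7)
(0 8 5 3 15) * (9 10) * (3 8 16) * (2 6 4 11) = (0 16 3 15)(2 6 4 11)(5 8)(9 10) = [16, 1, 6, 15, 11, 8, 4, 7, 5, 10, 9, 2, 12, 13, 14, 0, 3]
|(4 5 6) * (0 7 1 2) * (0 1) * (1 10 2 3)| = 6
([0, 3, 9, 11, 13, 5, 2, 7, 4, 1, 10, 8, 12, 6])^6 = [0, 6, 4, 2, 3, 5, 8, 7, 1, 13, 10, 9, 12, 11]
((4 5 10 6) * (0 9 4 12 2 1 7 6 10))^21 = (0 9 4 5)(1 7 6 12 2)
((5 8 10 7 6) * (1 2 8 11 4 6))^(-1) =(1 7 10 8 2)(4 11 5 6)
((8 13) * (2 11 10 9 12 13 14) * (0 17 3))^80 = (0 3 17)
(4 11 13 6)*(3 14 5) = [0, 1, 2, 14, 11, 3, 4, 7, 8, 9, 10, 13, 12, 6, 5] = (3 14 5)(4 11 13 6)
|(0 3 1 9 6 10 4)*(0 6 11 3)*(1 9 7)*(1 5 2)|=|(1 7 5 2)(3 9 11)(4 6 10)|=12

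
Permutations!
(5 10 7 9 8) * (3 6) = (3 6)(5 10 7 9 8) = [0, 1, 2, 6, 4, 10, 3, 9, 5, 8, 7]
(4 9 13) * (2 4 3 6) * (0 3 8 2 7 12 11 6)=(0 3)(2 4 9 13 8)(6 7 12 11)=[3, 1, 4, 0, 9, 5, 7, 12, 2, 13, 10, 6, 11, 8]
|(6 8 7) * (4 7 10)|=5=|(4 7 6 8 10)|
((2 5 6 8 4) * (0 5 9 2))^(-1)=(0 4 8 6 5)(2 9)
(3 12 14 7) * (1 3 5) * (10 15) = (1 3 12 14 7 5)(10 15) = [0, 3, 2, 12, 4, 1, 6, 5, 8, 9, 15, 11, 14, 13, 7, 10]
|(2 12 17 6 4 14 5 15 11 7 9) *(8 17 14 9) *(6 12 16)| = |(2 16 6 4 9)(5 15 11 7 8 17 12 14)| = 40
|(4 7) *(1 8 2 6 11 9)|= |(1 8 2 6 11 9)(4 7)|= 6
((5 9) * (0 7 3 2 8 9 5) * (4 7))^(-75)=(0 7 2 9 4 3 8)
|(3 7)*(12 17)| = |(3 7)(12 17)| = 2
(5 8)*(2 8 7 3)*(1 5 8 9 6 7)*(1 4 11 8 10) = (1 5 4 11 8 10)(2 9 6 7 3) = [0, 5, 9, 2, 11, 4, 7, 3, 10, 6, 1, 8]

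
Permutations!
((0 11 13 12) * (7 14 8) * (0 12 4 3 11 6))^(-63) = ((0 6)(3 11 13 4)(7 14 8))^(-63) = (14)(0 6)(3 11 13 4)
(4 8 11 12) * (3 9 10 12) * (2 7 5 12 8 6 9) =(2 7 5 12 4 6 9 10 8 11 3) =[0, 1, 7, 2, 6, 12, 9, 5, 11, 10, 8, 3, 4]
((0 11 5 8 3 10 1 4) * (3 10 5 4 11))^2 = (0 5 10 11)(1 4 3 8) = ((0 3 5 8 10 1 11 4))^2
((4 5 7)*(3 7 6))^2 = (3 4 6 7 5) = ((3 7 4 5 6))^2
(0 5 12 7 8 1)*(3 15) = (0 5 12 7 8 1)(3 15) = [5, 0, 2, 15, 4, 12, 6, 8, 1, 9, 10, 11, 7, 13, 14, 3]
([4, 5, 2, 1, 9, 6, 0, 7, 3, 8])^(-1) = [6, 3, 2, 8, 0, 1, 5, 7, 9, 4]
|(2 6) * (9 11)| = 2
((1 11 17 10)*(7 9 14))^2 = (1 17)(7 14 9)(10 11)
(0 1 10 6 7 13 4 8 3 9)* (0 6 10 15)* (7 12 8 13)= [1, 15, 2, 9, 13, 5, 12, 7, 3, 6, 10, 11, 8, 4, 14, 0]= (0 1 15)(3 9 6 12 8)(4 13)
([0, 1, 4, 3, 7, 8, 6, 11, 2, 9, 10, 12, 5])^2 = (2 7 12 8 4 11 5)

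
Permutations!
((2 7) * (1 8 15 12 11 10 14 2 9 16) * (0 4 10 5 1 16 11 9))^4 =(16)(0 2 10)(1 9 8 11 15 5 12)(4 7 14) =((16)(0 4 10 14 2 7)(1 8 15 12 9 11 5))^4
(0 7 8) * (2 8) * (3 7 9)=(0 9 3 7 2 8)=[9, 1, 8, 7, 4, 5, 6, 2, 0, 3]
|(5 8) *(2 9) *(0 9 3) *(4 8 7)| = |(0 9 2 3)(4 8 5 7)| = 4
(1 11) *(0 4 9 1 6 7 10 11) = (0 4 9 1)(6 7 10 11) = [4, 0, 2, 3, 9, 5, 7, 10, 8, 1, 11, 6]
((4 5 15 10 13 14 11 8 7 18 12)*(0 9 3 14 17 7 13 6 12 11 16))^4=(0 16 14 3 9)(4 6 15)(5 12 10)(7 13 11)(8 18 17)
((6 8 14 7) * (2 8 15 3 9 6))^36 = (15)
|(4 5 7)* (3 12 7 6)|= 6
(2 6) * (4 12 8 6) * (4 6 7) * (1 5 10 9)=(1 5 10 9)(2 6)(4 12 8 7)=[0, 5, 6, 3, 12, 10, 2, 4, 7, 1, 9, 11, 8]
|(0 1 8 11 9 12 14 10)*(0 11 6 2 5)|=|(0 1 8 6 2 5)(9 12 14 10 11)|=30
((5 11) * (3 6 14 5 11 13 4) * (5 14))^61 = (14)(3 6 5 13 4)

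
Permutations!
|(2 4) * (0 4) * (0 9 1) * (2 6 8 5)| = 8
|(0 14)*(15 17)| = |(0 14)(15 17)| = 2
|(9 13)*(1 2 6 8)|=4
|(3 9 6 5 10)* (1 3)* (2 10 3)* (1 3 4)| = |(1 2 10 3 9 6 5 4)| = 8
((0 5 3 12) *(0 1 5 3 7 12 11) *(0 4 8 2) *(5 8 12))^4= ((0 3 11 4 12 1 8 2)(5 7))^4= (0 12)(1 3)(2 4)(8 11)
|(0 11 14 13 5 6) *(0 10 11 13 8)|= 8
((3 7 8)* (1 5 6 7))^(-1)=((1 5 6 7 8 3))^(-1)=(1 3 8 7 6 5)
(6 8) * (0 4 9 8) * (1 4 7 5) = (0 7 5 1 4 9 8 6) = [7, 4, 2, 3, 9, 1, 0, 5, 6, 8]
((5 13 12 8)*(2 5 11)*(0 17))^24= (17)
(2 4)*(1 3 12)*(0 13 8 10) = (0 13 8 10)(1 3 12)(2 4) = [13, 3, 4, 12, 2, 5, 6, 7, 10, 9, 0, 11, 1, 8]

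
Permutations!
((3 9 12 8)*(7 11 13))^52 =(7 11 13)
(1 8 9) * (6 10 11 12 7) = (1 8 9)(6 10 11 12 7) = [0, 8, 2, 3, 4, 5, 10, 6, 9, 1, 11, 12, 7]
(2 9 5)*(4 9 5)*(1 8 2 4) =(1 8 2 5 4 9) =[0, 8, 5, 3, 9, 4, 6, 7, 2, 1]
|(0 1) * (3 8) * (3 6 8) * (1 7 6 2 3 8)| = |(0 7 6 1)(2 3 8)| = 12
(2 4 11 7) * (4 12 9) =(2 12 9 4 11 7) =[0, 1, 12, 3, 11, 5, 6, 2, 8, 4, 10, 7, 9]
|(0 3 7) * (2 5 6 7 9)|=|(0 3 9 2 5 6 7)|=7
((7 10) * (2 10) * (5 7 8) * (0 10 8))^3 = (0 10)(2 7 5 8)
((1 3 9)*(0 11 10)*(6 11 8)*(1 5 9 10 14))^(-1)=(0 10 3 1 14 11 6 8)(5 9)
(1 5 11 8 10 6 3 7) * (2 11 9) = (1 5 9 2 11 8 10 6 3 7) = [0, 5, 11, 7, 4, 9, 3, 1, 10, 2, 6, 8]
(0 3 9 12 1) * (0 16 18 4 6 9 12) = (0 3 12 1 16 18 4 6 9) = [3, 16, 2, 12, 6, 5, 9, 7, 8, 0, 10, 11, 1, 13, 14, 15, 18, 17, 4]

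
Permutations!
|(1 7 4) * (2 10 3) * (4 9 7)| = |(1 4)(2 10 3)(7 9)| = 6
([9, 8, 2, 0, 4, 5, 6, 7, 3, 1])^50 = [0, 1, 2, 3, 4, 5, 6, 7, 8, 9]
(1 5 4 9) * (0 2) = (0 2)(1 5 4 9) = [2, 5, 0, 3, 9, 4, 6, 7, 8, 1]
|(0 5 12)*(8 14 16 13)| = 12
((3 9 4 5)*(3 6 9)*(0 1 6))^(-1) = (0 5 4 9 6 1)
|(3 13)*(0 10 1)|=6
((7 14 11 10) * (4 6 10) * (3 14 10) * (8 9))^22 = (3 11 6 14 4)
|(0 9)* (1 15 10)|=6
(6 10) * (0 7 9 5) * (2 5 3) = (0 7 9 3 2 5)(6 10) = [7, 1, 5, 2, 4, 0, 10, 9, 8, 3, 6]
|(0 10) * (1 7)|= |(0 10)(1 7)|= 2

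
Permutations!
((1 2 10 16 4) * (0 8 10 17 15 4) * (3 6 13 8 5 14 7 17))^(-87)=(0 7 4 3 8)(1 6 10 5 17)(2 13 16 14 15)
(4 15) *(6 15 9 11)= (4 9 11 6 15)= [0, 1, 2, 3, 9, 5, 15, 7, 8, 11, 10, 6, 12, 13, 14, 4]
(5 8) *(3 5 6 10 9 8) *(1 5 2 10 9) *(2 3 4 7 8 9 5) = [0, 2, 10, 3, 7, 4, 5, 8, 6, 9, 1] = (1 2 10)(4 7 8 6 5)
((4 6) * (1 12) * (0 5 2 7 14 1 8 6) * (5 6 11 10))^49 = (0 6 4)(1 10 14 11 7 8 2 12 5)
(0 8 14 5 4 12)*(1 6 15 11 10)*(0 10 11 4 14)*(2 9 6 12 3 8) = (0 2 9 6 15 4 3 8)(1 12 10)(5 14) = [2, 12, 9, 8, 3, 14, 15, 7, 0, 6, 1, 11, 10, 13, 5, 4]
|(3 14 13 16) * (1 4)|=4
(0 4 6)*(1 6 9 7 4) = (0 1 6)(4 9 7) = [1, 6, 2, 3, 9, 5, 0, 4, 8, 7]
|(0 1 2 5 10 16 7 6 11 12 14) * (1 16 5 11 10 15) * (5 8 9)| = |(0 16 7 6 10 8 9 5 15 1 2 11 12 14)| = 14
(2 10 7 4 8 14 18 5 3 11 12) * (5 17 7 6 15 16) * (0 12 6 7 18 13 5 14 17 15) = (0 12 2 10 7 4 8 17 18 15 16 14 13 5 3 11 6) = [12, 1, 10, 11, 8, 3, 0, 4, 17, 9, 7, 6, 2, 5, 13, 16, 14, 18, 15]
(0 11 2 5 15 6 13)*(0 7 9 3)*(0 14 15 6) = (0 11 2 5 6 13 7 9 3 14 15) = [11, 1, 5, 14, 4, 6, 13, 9, 8, 3, 10, 2, 12, 7, 15, 0]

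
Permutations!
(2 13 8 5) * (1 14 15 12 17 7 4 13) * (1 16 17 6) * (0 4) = (0 4 13 8 5 2 16 17 7)(1 14 15 12 6) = [4, 14, 16, 3, 13, 2, 1, 0, 5, 9, 10, 11, 6, 8, 15, 12, 17, 7]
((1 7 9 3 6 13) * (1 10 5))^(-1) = (1 5 10 13 6 3 9 7)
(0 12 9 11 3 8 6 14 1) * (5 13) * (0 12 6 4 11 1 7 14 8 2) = (0 6 8 4 11 3 2)(1 12 9)(5 13)(7 14) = [6, 12, 0, 2, 11, 13, 8, 14, 4, 1, 10, 3, 9, 5, 7]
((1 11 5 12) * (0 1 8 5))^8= ((0 1 11)(5 12 8))^8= (0 11 1)(5 8 12)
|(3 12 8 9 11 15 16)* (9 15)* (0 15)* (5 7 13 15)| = 18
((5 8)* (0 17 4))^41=(0 4 17)(5 8)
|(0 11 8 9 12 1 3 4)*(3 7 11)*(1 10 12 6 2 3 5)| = 22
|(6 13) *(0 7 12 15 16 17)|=|(0 7 12 15 16 17)(6 13)|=6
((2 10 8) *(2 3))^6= ((2 10 8 3))^6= (2 8)(3 10)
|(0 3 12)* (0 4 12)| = 2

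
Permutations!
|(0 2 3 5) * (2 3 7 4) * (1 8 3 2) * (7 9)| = |(0 2 9 7 4 1 8 3 5)| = 9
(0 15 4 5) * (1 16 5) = [15, 16, 2, 3, 1, 0, 6, 7, 8, 9, 10, 11, 12, 13, 14, 4, 5] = (0 15 4 1 16 5)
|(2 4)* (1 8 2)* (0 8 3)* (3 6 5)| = |(0 8 2 4 1 6 5 3)| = 8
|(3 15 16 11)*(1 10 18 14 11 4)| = |(1 10 18 14 11 3 15 16 4)| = 9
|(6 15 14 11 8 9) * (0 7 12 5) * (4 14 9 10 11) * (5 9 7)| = |(0 5)(4 14)(6 15 7 12 9)(8 10 11)| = 30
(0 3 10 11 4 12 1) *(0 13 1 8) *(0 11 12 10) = (0 3)(1 13)(4 10 12 8 11) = [3, 13, 2, 0, 10, 5, 6, 7, 11, 9, 12, 4, 8, 1]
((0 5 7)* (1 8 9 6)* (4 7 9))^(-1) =((0 5 9 6 1 8 4 7))^(-1) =(0 7 4 8 1 6 9 5)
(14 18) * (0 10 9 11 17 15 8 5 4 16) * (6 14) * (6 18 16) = (18)(0 10 9 11 17 15 8 5 4 6 14 16) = [10, 1, 2, 3, 6, 4, 14, 7, 5, 11, 9, 17, 12, 13, 16, 8, 0, 15, 18]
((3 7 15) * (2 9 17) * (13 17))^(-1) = (2 17 13 9)(3 15 7)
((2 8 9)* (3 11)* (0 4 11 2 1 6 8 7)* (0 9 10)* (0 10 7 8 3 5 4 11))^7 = ((0 11 5 4)(1 6 3 2 8 7 9))^7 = (0 4 5 11)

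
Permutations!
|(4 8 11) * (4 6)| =|(4 8 11 6)| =4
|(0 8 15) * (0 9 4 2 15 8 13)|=|(0 13)(2 15 9 4)|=4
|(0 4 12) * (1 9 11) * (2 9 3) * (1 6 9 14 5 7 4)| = 9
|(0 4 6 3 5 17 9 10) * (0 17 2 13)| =21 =|(0 4 6 3 5 2 13)(9 10 17)|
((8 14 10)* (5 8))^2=((5 8 14 10))^2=(5 14)(8 10)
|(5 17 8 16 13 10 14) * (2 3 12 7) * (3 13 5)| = 28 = |(2 13 10 14 3 12 7)(5 17 8 16)|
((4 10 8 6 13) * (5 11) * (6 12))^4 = (4 6 8)(10 13 12)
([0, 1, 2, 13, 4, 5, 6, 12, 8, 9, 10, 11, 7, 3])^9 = (3 13)(7 12)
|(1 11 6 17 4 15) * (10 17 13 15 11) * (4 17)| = |(17)(1 10 4 11 6 13 15)| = 7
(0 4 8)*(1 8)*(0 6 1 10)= (0 4 10)(1 8 6)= [4, 8, 2, 3, 10, 5, 1, 7, 6, 9, 0]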